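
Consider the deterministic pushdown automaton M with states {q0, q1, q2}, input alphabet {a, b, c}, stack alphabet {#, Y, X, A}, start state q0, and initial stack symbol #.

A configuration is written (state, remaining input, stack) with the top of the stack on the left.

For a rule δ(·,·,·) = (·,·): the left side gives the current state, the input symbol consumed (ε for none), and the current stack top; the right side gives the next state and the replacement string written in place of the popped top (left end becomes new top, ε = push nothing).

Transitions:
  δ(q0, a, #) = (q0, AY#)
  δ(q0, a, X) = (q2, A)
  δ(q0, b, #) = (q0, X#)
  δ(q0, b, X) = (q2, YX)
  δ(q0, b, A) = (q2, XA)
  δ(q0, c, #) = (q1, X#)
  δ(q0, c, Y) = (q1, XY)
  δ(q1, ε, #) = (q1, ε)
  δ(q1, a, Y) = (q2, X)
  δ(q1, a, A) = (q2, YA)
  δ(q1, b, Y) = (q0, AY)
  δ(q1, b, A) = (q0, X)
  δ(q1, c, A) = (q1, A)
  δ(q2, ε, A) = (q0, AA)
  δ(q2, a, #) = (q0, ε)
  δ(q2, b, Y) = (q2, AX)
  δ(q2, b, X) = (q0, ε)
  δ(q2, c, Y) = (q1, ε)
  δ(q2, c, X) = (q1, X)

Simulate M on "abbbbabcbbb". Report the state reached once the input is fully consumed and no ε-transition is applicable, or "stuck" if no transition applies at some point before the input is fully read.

(q0, abbbbabcbbb, #) ⊢ (q0, bbbbabcbbb, AY#) ⊢ (q2, bbbabcbbb, XAY#) ⊢ (q0, bbabcbbb, AY#) ⊢ (q2, babcbbb, XAY#) ⊢ (q0, abcbbb, AY#)
No transition for (q0, a, top A); M blocks with input abcbbb remaining.

stuck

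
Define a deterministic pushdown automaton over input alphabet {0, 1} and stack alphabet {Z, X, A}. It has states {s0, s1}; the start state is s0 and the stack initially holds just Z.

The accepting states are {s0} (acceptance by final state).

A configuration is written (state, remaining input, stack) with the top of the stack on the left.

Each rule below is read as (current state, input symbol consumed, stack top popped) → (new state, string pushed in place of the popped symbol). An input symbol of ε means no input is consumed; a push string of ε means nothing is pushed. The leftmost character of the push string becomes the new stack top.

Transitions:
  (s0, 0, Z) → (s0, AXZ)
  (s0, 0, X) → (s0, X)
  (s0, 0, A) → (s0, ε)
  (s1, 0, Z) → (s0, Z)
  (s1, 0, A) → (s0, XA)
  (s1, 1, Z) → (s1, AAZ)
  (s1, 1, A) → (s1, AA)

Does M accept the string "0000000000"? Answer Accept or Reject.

(s0, 0000000000, Z) ⊢ (s0, 000000000, AXZ) ⊢ (s0, 00000000, XZ) ⊢ (s0, 0000000, XZ) ⊢ (s0, 000000, XZ) ⊢ (s0, 00000, XZ) ⊢ (s0, 0000, XZ) ⊢ (s0, 000, XZ) ⊢ (s0, 00, XZ) ⊢ (s0, 0, XZ) ⊢ (s0, ε, XZ)
All input consumed; state s0 ∈ F.

Accept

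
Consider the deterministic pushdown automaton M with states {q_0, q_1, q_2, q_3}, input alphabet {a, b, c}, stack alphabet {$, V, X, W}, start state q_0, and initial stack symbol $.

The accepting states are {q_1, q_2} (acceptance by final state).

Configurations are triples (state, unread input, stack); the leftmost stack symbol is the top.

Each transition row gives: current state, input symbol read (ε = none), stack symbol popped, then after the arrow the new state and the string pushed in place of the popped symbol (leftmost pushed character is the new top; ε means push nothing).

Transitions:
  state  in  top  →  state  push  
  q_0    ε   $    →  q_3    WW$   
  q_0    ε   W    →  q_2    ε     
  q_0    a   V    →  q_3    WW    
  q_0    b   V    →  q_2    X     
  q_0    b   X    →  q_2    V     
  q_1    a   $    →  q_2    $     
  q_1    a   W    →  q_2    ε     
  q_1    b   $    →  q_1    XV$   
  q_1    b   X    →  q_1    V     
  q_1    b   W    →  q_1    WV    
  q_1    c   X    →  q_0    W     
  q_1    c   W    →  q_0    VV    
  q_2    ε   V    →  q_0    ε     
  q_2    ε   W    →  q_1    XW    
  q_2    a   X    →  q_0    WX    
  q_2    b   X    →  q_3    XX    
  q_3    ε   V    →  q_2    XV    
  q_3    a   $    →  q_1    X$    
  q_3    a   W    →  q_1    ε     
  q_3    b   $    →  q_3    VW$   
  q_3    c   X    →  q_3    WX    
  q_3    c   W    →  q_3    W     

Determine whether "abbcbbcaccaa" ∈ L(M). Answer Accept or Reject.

Reject

(q_0, abbcbbcaccaa, $) ⊢ (q_3, abbcbbcaccaa, WW$) ⊢ (q_1, bbcbbcaccaa, W$) ⊢ (q_1, bcbbcaccaa, WV$) ⊢ (q_1, cbbcaccaa, WVV$) ⊢ (q_0, bbcaccaa, VVVV$) ⊢ (q_2, bcaccaa, XVVV$) ⊢ (q_3, caccaa, XXVVV$) ⊢ (q_3, accaa, WXXVVV$) ⊢ (q_1, ccaa, XXVVV$) ⊢ (q_0, caa, WXVVV$) ⊢ (q_2, caa, XVVV$)
No transition applies at (q_2, caa, XVVV$); input not fully consumed.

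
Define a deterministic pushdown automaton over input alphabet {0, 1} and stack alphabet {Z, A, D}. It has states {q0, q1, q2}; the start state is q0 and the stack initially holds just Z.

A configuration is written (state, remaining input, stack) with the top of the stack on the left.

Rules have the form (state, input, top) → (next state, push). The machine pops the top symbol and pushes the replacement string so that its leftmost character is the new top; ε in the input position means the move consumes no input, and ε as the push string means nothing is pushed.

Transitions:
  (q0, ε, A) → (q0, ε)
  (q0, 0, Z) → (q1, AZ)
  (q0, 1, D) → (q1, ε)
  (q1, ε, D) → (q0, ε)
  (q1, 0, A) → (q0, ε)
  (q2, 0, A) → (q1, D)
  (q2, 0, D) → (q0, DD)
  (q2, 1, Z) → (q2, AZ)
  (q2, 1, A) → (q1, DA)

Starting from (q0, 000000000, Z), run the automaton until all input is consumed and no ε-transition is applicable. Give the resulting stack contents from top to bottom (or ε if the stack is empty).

AZ

(q0, 000000000, Z)
  read 0, top Z: go to q1, push AZ → (q1, 00000000, AZ)
  read 0, top A: go to q0, push ε → (q0, 0000000, Z)
  read 0, top Z: go to q1, push AZ → (q1, 000000, AZ)
  read 0, top A: go to q0, push ε → (q0, 00000, Z)
  read 0, top Z: go to q1, push AZ → (q1, 0000, AZ)
  read 0, top A: go to q0, push ε → (q0, 000, Z)
  read 0, top Z: go to q1, push AZ → (q1, 00, AZ)
  read 0, top A: go to q0, push ε → (q0, 0, Z)
  read 0, top Z: go to q1, push AZ → (q1, ε, AZ)
All input consumed in state q1 with stack AZ.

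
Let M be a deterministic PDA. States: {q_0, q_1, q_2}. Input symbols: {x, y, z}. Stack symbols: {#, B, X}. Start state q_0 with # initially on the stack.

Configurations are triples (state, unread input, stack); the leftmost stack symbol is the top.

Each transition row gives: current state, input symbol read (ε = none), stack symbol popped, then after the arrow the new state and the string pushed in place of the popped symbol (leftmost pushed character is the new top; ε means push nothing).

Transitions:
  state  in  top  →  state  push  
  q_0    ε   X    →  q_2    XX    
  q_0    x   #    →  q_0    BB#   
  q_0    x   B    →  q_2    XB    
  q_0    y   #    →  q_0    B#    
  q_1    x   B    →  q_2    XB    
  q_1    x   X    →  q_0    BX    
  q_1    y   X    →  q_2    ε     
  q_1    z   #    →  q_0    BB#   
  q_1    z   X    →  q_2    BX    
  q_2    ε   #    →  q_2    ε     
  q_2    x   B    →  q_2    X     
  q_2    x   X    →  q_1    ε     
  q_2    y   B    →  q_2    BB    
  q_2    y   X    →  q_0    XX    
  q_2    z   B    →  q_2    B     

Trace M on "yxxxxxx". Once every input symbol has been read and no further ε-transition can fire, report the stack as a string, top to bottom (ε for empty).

B#

(q_0, yxxxxxx, #)
  read y, top #: go to q_0, push B# → (q_0, xxxxxx, B#)
  read x, top B: go to q_2, push XB → (q_2, xxxxx, XB#)
  read x, top X: go to q_1, push ε → (q_1, xxxx, B#)
  read x, top B: go to q_2, push XB → (q_2, xxx, XB#)
  read x, top X: go to q_1, push ε → (q_1, xx, B#)
  read x, top B: go to q_2, push XB → (q_2, x, XB#)
  read x, top X: go to q_1, push ε → (q_1, ε, B#)
All input consumed in state q_1 with stack B#.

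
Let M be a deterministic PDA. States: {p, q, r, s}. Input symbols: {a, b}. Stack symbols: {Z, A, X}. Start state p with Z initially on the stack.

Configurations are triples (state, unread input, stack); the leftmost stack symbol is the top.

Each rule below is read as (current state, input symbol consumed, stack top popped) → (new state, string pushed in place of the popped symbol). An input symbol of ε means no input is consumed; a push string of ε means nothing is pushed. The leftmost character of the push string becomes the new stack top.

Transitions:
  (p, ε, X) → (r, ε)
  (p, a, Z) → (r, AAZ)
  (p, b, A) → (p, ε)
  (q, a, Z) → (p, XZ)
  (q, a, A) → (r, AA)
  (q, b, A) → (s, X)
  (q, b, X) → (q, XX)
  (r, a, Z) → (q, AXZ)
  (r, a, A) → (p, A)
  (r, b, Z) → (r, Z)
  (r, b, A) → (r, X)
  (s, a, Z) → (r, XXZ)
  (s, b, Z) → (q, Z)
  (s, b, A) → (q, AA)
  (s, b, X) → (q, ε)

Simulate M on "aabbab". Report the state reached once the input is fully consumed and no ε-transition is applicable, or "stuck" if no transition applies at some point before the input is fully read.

(p, aabbab, Z) ⊢ (r, abbab, AAZ) ⊢ (p, bbab, AAZ) ⊢ (p, bab, AZ) ⊢ (p, ab, Z) ⊢ (r, b, AAZ) ⊢ (r, ε, XAZ)
All input consumed; M is in state r.

r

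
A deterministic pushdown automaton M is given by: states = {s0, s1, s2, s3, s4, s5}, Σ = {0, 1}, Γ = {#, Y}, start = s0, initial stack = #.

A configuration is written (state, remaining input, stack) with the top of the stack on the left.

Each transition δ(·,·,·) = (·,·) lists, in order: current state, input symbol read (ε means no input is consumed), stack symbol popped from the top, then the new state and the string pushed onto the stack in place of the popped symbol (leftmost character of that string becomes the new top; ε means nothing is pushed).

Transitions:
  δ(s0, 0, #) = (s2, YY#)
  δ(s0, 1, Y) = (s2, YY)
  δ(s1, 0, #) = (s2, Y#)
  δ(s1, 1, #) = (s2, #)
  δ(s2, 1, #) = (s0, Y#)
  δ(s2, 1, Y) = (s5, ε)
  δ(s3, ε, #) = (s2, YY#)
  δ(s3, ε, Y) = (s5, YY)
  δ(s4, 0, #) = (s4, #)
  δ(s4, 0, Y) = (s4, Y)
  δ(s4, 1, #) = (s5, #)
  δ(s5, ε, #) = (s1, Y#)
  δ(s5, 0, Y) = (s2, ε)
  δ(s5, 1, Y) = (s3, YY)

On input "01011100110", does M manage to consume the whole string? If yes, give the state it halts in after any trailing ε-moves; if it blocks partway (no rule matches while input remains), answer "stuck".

(s0, 01011100110, #)
  read 0, top #: go to s2, push YY# → (s2, 1011100110, YY#)
  read 1, top Y: go to s5, push ε → (s5, 011100110, Y#)
  read 0, top Y: go to s2, push ε → (s2, 11100110, #)
  read 1, top #: go to s0, push Y# → (s0, 1100110, Y#)
  read 1, top Y: go to s2, push YY → (s2, 100110, YY#)
  read 1, top Y: go to s5, push ε → (s5, 00110, Y#)
  read 0, top Y: go to s2, push ε → (s2, 0110, #)
No transition for (s2, 0, top #); M blocks with input 0110 remaining.

stuck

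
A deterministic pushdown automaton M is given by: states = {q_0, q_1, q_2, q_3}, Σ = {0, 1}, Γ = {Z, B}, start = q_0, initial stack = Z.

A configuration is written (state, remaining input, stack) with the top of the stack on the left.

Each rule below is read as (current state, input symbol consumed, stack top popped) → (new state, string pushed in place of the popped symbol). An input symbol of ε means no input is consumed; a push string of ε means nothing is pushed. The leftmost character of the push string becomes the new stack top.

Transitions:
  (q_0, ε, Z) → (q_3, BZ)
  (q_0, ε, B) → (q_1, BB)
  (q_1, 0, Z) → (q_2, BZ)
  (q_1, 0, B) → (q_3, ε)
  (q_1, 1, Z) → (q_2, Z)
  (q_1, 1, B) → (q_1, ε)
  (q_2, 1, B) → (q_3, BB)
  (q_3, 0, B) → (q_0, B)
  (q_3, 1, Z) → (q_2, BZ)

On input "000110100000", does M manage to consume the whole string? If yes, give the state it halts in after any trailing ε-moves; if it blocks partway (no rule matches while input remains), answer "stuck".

(q_0, 000110100000, Z) ⊢ (q_3, 000110100000, BZ) ⊢ (q_0, 00110100000, BZ) ⊢ (q_1, 00110100000, BBZ) ⊢ (q_3, 0110100000, BZ) ⊢ (q_0, 110100000, BZ) ⊢ (q_1, 110100000, BBZ) ⊢ (q_1, 10100000, BZ) ⊢ (q_1, 0100000, Z) ⊢ (q_2, 100000, BZ) ⊢ (q_3, 00000, BBZ) ⊢ (q_0, 0000, BBZ) ⊢ (q_1, 0000, BBBZ) ⊢ (q_3, 000, BBZ) ⊢ (q_0, 00, BBZ) ⊢ (q_1, 00, BBBZ) ⊢ (q_3, 0, BBZ) ⊢ (q_0, ε, BBZ) ⊢ (q_1, ε, BBBZ)
All input consumed; M is in state q_1.

q_1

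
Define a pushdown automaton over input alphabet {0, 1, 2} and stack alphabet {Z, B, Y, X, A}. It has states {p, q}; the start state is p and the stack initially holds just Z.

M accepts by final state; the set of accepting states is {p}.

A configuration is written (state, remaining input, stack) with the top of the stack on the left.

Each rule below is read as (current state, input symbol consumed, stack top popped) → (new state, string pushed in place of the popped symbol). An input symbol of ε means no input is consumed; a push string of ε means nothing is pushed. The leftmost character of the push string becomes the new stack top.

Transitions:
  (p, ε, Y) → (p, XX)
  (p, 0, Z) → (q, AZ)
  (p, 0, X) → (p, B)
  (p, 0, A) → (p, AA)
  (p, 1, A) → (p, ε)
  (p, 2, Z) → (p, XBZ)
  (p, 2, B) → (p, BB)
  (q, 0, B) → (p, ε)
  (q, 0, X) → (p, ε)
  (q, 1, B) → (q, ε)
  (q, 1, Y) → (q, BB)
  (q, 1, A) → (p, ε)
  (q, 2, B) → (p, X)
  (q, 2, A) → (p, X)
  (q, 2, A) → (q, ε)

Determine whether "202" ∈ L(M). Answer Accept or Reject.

One accepting computation: (p, 202, Z) ⊢ (p, 02, XBZ) ⊢ (p, 2, BBZ) ⊢ (p, ε, BBBZ)
All input consumed and state p ∈ F.

Accept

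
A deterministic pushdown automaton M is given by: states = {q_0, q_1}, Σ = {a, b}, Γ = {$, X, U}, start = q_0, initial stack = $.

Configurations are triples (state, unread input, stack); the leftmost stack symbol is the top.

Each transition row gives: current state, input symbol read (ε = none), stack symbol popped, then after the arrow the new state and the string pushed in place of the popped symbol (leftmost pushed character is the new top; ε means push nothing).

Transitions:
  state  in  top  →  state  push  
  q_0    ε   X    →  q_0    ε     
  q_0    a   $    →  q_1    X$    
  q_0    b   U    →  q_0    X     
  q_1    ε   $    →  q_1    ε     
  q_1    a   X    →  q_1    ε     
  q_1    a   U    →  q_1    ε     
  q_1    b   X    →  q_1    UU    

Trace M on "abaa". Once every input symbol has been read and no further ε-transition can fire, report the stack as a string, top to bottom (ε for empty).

ε

(q_0, abaa, $) ⊢ (q_1, baa, X$) ⊢ (q_1, aa, UU$) ⊢ (q_1, a, U$) ⊢ (q_1, ε, $) ⊢ (q_1, ε, ε)
All input consumed in state q_1 with stack ε.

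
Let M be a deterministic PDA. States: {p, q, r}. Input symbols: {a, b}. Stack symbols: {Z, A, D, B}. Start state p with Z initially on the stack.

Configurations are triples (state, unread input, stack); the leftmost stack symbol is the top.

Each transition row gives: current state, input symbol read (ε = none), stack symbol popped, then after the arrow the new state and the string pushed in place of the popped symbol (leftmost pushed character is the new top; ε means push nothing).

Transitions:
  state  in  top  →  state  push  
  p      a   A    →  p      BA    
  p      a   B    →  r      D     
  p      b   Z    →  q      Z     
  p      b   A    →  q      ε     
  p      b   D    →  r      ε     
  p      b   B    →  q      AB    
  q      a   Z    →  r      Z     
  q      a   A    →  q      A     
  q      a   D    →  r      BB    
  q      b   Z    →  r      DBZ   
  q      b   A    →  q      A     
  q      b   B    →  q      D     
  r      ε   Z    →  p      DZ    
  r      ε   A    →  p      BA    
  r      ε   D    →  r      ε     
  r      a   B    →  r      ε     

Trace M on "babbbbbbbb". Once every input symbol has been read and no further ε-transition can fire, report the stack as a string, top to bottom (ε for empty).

DZ

(p, babbbbbbbb, Z)
  read b, top Z: go to q, push Z → (q, abbbbbbbb, Z)
  read a, top Z: go to r, push Z → (r, bbbbbbbb, Z)
  ε-move, top Z: go to p, push DZ → (p, bbbbbbbb, DZ)
  read b, top D: go to r, push ε → (r, bbbbbbb, Z)
  ε-move, top Z: go to p, push DZ → (p, bbbbbbb, DZ)
  read b, top D: go to r, push ε → (r, bbbbbb, Z)
  ε-move, top Z: go to p, push DZ → (p, bbbbbb, DZ)
  read b, top D: go to r, push ε → (r, bbbbb, Z)
  ε-move, top Z: go to p, push DZ → (p, bbbbb, DZ)
  read b, top D: go to r, push ε → (r, bbbb, Z)
  ε-move, top Z: go to p, push DZ → (p, bbbb, DZ)
  read b, top D: go to r, push ε → (r, bbb, Z)
  ε-move, top Z: go to p, push DZ → (p, bbb, DZ)
  read b, top D: go to r, push ε → (r, bb, Z)
  ε-move, top Z: go to p, push DZ → (p, bb, DZ)
  read b, top D: go to r, push ε → (r, b, Z)
  ε-move, top Z: go to p, push DZ → (p, b, DZ)
  read b, top D: go to r, push ε → (r, ε, Z)
  ε-move, top Z: go to p, push DZ → (p, ε, DZ)
All input consumed in state p with stack DZ.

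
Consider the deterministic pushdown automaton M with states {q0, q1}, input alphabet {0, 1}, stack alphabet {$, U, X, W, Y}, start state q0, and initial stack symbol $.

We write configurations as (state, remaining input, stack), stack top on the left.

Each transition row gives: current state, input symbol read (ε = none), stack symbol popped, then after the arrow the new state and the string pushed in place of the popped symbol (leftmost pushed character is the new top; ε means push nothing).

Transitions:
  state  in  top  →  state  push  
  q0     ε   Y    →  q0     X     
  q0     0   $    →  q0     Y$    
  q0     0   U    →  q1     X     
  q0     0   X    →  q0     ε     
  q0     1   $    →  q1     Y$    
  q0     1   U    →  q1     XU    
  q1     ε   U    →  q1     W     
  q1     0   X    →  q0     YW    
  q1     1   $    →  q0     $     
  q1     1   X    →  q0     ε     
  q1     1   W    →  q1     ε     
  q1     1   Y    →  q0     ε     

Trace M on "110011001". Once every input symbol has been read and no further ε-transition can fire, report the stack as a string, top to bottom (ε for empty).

Y$

(q0, 110011001, $)
  read 1, top $: go to q1, push Y$ → (q1, 10011001, Y$)
  read 1, top Y: go to q0, push ε → (q0, 0011001, $)
  read 0, top $: go to q0, push Y$ → (q0, 011001, Y$)
  ε-move, top Y: go to q0, push X → (q0, 011001, X$)
  read 0, top X: go to q0, push ε → (q0, 11001, $)
  read 1, top $: go to q1, push Y$ → (q1, 1001, Y$)
  read 1, top Y: go to q0, push ε → (q0, 001, $)
  read 0, top $: go to q0, push Y$ → (q0, 01, Y$)
  ε-move, top Y: go to q0, push X → (q0, 01, X$)
  read 0, top X: go to q0, push ε → (q0, 1, $)
  read 1, top $: go to q1, push Y$ → (q1, ε, Y$)
All input consumed in state q1 with stack Y$.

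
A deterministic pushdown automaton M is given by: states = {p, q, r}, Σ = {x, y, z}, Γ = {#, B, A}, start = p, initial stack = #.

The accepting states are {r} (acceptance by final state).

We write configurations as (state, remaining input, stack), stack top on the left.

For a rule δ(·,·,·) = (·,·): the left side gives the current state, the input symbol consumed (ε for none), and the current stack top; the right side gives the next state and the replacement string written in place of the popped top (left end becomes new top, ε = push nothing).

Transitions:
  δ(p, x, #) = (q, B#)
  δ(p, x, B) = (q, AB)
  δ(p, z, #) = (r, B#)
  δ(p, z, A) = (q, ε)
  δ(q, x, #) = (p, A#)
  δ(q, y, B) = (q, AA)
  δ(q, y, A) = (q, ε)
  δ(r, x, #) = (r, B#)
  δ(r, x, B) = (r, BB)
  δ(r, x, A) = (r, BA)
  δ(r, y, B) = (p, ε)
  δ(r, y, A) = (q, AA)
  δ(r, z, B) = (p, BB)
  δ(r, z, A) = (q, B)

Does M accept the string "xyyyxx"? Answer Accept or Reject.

(p, xyyyxx, #)
  read x, top #: go to q, push B# → (q, yyyxx, B#)
  read y, top B: go to q, push AA → (q, yyxx, AA#)
  read y, top A: go to q, push ε → (q, yxx, A#)
  read y, top A: go to q, push ε → (q, xx, #)
  read x, top #: go to p, push A# → (p, x, A#)
No transition applies at (p, x, A#); input not fully consumed.

Reject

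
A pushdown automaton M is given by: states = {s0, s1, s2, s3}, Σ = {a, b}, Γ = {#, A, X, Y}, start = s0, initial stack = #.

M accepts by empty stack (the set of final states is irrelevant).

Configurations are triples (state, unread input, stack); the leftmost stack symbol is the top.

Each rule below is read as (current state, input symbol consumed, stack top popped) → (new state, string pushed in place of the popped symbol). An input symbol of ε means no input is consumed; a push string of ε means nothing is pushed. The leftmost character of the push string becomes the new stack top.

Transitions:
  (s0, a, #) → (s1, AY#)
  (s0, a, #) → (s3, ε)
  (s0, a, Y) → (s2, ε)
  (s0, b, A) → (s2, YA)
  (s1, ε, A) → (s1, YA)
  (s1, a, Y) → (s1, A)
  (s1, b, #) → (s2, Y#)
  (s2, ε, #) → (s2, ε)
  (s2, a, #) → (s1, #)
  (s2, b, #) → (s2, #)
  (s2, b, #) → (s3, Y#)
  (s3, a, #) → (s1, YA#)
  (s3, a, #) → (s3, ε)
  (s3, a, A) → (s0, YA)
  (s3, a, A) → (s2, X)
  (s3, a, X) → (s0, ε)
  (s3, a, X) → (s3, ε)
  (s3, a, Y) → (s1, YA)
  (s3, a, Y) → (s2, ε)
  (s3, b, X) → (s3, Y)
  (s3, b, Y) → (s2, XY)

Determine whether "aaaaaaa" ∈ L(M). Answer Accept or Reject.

No computation consumes all input and empties the stack.

Reject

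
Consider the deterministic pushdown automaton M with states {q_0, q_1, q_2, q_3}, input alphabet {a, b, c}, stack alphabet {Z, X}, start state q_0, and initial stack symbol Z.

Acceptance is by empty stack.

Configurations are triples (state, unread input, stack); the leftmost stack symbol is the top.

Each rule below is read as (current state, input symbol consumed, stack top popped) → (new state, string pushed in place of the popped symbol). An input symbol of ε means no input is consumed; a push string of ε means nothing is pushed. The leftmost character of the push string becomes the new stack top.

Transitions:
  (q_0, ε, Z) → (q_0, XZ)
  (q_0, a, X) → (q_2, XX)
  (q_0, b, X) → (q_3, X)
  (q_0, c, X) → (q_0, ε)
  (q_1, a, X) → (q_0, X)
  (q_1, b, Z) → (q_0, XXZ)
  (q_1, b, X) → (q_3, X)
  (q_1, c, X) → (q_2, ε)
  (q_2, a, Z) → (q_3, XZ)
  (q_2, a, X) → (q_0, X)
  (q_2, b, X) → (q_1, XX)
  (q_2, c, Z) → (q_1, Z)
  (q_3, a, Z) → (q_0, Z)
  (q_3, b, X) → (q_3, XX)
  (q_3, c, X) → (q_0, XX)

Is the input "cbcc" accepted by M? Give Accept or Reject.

(q_0, cbcc, Z)
  ε-move, top Z: go to q_0, push XZ → (q_0, cbcc, XZ)
  read c, top X: go to q_0, push ε → (q_0, bcc, Z)
  ε-move, top Z: go to q_0, push XZ → (q_0, bcc, XZ)
  read b, top X: go to q_3, push X → (q_3, cc, XZ)
  read c, top X: go to q_0, push XX → (q_0, c, XXZ)
  read c, top X: go to q_0, push ε → (q_0, ε, XZ)
All input consumed; stack is XZ, not empty, and no further ε-move applies.

Reject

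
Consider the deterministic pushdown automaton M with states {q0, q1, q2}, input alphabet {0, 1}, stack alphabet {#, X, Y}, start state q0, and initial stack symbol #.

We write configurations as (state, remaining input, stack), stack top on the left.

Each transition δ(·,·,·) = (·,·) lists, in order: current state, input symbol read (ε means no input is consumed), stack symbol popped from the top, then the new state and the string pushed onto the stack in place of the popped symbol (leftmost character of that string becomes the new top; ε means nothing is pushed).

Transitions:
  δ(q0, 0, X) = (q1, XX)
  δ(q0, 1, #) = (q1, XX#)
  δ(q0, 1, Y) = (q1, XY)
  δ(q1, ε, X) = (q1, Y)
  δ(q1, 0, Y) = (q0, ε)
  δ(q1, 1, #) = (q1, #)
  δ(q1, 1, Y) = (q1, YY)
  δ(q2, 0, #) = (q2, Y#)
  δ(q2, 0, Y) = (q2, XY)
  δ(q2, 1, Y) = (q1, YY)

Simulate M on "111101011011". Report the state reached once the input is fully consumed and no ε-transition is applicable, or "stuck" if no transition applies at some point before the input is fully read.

(q0, 111101011011, #)
  read 1, top #: go to q1, push XX# → (q1, 11101011011, XX#)
  ε-move, top X: go to q1, push Y → (q1, 11101011011, YX#)
  read 1, top Y: go to q1, push YY → (q1, 1101011011, YYX#)
  read 1, top Y: go to q1, push YY → (q1, 101011011, YYYX#)
  read 1, top Y: go to q1, push YY → (q1, 01011011, YYYYX#)
  read 0, top Y: go to q0, push ε → (q0, 1011011, YYYX#)
  read 1, top Y: go to q1, push XY → (q1, 011011, XYYYX#)
  ε-move, top X: go to q1, push Y → (q1, 011011, YYYYX#)
  read 0, top Y: go to q0, push ε → (q0, 11011, YYYX#)
  read 1, top Y: go to q1, push XY → (q1, 1011, XYYYX#)
  ε-move, top X: go to q1, push Y → (q1, 1011, YYYYX#)
  read 1, top Y: go to q1, push YY → (q1, 011, YYYYYX#)
  read 0, top Y: go to q0, push ε → (q0, 11, YYYYX#)
  read 1, top Y: go to q1, push XY → (q1, 1, XYYYYX#)
  ε-move, top X: go to q1, push Y → (q1, 1, YYYYYX#)
  read 1, top Y: go to q1, push YY → (q1, ε, YYYYYYX#)
All input consumed; M is in state q1.

q1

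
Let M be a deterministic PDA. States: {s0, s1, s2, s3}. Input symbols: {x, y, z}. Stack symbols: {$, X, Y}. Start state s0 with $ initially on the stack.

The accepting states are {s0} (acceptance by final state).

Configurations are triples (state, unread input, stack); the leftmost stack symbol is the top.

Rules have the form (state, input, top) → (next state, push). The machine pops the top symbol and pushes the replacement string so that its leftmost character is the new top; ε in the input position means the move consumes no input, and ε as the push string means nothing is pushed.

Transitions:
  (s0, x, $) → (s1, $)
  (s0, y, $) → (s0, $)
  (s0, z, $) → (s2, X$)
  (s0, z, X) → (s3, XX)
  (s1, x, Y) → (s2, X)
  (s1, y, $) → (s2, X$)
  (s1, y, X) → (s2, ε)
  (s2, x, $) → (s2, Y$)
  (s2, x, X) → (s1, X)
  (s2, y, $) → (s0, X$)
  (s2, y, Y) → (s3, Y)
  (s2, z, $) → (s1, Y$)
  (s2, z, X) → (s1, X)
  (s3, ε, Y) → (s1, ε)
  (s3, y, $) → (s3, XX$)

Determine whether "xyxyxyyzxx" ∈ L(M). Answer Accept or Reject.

Reject

(s0, xyxyxyyzxx, $) ⊢ (s1, yxyxyyzxx, $) ⊢ (s2, xyxyyzxx, X$) ⊢ (s1, yxyyzxx, X$) ⊢ (s2, xyyzxx, $) ⊢ (s2, yyzxx, Y$) ⊢ (s3, yzxx, Y$) ⊢ (s1, yzxx, $) ⊢ (s2, zxx, X$) ⊢ (s1, xx, X$)
No transition applies at (s1, xx, X$); input not fully consumed.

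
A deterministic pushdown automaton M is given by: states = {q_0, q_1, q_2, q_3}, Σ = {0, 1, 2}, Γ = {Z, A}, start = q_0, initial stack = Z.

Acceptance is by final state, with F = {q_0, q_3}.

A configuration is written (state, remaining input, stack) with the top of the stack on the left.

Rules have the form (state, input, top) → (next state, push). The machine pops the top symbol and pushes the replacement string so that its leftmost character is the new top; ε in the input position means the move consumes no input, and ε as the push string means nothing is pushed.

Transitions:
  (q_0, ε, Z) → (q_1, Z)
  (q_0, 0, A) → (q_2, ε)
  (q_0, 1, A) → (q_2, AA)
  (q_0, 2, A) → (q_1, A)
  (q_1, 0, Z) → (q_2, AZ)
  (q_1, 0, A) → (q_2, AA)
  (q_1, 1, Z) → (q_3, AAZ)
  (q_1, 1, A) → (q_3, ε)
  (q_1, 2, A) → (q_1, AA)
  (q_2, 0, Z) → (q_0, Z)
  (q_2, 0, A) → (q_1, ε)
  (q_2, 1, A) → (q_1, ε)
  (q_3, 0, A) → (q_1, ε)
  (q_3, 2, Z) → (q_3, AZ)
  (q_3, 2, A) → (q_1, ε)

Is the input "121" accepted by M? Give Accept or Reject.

Accept

(q_0, 121, Z)
  ε-move, top Z: go to q_1, push Z → (q_1, 121, Z)
  read 1, top Z: go to q_3, push AAZ → (q_3, 21, AAZ)
  read 2, top A: go to q_1, push ε → (q_1, 1, AZ)
  read 1, top A: go to q_3, push ε → (q_3, ε, Z)
All input consumed; state q_3 ∈ F.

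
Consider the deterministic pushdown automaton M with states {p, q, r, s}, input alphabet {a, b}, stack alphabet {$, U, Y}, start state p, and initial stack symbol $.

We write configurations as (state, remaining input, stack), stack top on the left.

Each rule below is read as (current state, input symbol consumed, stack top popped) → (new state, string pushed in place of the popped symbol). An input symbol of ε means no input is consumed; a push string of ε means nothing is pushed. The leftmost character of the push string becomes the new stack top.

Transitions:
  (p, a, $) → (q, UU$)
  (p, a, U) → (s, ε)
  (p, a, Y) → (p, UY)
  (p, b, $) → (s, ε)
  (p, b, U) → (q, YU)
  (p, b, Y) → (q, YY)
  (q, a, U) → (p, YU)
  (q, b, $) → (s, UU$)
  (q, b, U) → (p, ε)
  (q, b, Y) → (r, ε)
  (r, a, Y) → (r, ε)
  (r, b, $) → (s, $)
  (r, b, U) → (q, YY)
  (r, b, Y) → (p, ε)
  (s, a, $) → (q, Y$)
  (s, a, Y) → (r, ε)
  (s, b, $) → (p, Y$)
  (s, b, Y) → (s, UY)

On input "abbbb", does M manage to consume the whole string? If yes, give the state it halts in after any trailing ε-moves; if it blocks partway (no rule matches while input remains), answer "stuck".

(p, abbbb, $) ⊢ (q, bbbb, UU$) ⊢ (p, bbb, U$) ⊢ (q, bb, YU$) ⊢ (r, b, U$) ⊢ (q, ε, YY$)
All input consumed; M is in state q.

q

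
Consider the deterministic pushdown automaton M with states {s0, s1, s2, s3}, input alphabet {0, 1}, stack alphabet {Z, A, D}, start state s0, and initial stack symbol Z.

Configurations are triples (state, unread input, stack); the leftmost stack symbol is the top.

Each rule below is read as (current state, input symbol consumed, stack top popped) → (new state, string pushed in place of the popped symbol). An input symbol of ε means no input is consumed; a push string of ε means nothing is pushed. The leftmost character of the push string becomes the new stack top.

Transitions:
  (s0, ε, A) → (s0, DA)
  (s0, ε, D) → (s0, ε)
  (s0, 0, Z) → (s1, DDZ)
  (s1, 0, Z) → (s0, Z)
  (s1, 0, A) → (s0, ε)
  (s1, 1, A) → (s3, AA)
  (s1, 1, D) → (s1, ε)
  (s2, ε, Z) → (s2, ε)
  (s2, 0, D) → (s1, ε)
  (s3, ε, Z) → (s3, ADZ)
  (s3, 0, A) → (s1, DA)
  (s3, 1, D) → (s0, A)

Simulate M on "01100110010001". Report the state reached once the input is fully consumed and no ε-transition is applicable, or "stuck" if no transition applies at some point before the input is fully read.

(s0, 01100110010001, Z)
  read 0, top Z: go to s1, push DDZ → (s1, 1100110010001, DDZ)
  read 1, top D: go to s1, push ε → (s1, 100110010001, DZ)
  read 1, top D: go to s1, push ε → (s1, 00110010001, Z)
  read 0, top Z: go to s0, push Z → (s0, 0110010001, Z)
  read 0, top Z: go to s1, push DDZ → (s1, 110010001, DDZ)
  read 1, top D: go to s1, push ε → (s1, 10010001, DZ)
  read 1, top D: go to s1, push ε → (s1, 0010001, Z)
  read 0, top Z: go to s0, push Z → (s0, 010001, Z)
  read 0, top Z: go to s1, push DDZ → (s1, 10001, DDZ)
  read 1, top D: go to s1, push ε → (s1, 0001, DZ)
No transition for (s1, 0, top D); M blocks with input 0001 remaining.

stuck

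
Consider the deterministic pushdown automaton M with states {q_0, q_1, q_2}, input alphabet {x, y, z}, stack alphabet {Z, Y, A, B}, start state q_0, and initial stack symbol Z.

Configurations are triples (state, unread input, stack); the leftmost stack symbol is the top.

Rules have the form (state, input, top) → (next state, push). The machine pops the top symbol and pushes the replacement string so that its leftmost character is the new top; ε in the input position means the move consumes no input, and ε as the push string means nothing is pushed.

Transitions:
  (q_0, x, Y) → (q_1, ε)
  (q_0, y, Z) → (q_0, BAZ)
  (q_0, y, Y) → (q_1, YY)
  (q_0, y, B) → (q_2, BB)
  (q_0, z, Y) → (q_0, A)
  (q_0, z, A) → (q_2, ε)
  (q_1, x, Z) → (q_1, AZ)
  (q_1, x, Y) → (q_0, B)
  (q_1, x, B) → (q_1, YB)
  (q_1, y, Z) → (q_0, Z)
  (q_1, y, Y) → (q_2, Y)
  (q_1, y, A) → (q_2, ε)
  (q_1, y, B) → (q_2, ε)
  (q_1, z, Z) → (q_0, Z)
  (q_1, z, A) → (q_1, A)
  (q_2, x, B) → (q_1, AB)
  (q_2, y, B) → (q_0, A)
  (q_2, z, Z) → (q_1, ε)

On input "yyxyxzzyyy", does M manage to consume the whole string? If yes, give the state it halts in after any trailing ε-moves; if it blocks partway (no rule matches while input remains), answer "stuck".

(q_0, yyxyxzzyyy, Z)
  read y, top Z: go to q_0, push BAZ → (q_0, yxyxzzyyy, BAZ)
  read y, top B: go to q_2, push BB → (q_2, xyxzzyyy, BBAZ)
  read x, top B: go to q_1, push AB → (q_1, yxzzyyy, ABBAZ)
  read y, top A: go to q_2, push ε → (q_2, xzzyyy, BBAZ)
  read x, top B: go to q_1, push AB → (q_1, zzyyy, ABBAZ)
  read z, top A: go to q_1, push A → (q_1, zyyy, ABBAZ)
  read z, top A: go to q_1, push A → (q_1, yyy, ABBAZ)
  read y, top A: go to q_2, push ε → (q_2, yy, BBAZ)
  read y, top B: go to q_0, push A → (q_0, y, ABAZ)
No transition for (q_0, y, top A); M blocks with input y remaining.

stuck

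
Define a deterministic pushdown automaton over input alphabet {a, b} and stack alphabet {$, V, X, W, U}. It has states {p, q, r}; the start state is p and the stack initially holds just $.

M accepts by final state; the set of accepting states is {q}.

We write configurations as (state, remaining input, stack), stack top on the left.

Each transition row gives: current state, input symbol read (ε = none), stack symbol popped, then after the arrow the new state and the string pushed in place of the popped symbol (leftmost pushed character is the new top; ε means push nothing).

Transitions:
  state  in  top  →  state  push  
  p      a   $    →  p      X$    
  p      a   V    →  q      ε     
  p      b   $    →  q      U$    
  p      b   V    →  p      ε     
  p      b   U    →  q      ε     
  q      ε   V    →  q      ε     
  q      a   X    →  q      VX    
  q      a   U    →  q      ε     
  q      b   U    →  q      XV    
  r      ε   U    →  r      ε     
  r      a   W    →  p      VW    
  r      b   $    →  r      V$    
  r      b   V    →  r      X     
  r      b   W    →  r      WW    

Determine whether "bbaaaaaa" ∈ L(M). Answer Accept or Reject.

Accept

(p, bbaaaaaa, $)
  read b, top $: go to q, push U$ → (q, baaaaaa, U$)
  read b, top U: go to q, push XV → (q, aaaaaa, XV$)
  read a, top X: go to q, push VX → (q, aaaaa, VXV$)
  ε-move, top V: go to q, push ε → (q, aaaaa, XV$)
  read a, top X: go to q, push VX → (q, aaaa, VXV$)
  ε-move, top V: go to q, push ε → (q, aaaa, XV$)
  read a, top X: go to q, push VX → (q, aaa, VXV$)
  ε-move, top V: go to q, push ε → (q, aaa, XV$)
  read a, top X: go to q, push VX → (q, aa, VXV$)
  ε-move, top V: go to q, push ε → (q, aa, XV$)
  read a, top X: go to q, push VX → (q, a, VXV$)
  ε-move, top V: go to q, push ε → (q, a, XV$)
  read a, top X: go to q, push VX → (q, ε, VXV$)
All input consumed; state q ∈ F.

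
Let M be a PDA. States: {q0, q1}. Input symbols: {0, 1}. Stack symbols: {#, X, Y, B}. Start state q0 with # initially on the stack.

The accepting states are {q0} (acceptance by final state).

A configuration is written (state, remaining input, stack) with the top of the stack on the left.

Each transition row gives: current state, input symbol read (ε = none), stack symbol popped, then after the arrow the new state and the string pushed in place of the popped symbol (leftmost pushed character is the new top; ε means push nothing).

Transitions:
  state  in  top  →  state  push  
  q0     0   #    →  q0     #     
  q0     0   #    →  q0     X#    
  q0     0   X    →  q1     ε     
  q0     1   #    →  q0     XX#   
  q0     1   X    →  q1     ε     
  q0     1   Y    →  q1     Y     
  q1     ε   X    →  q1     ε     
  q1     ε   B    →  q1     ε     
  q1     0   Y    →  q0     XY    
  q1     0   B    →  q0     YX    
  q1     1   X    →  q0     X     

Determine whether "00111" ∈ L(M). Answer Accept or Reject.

Accept

One accepting computation: (q0, 00111, #) ⊢ (q0, 0111, #) ⊢ (q0, 111, #) ⊢ (q0, 11, XX#) ⊢ (q1, 1, X#) ⊢ (q0, ε, X#)
All input consumed and state q0 ∈ F.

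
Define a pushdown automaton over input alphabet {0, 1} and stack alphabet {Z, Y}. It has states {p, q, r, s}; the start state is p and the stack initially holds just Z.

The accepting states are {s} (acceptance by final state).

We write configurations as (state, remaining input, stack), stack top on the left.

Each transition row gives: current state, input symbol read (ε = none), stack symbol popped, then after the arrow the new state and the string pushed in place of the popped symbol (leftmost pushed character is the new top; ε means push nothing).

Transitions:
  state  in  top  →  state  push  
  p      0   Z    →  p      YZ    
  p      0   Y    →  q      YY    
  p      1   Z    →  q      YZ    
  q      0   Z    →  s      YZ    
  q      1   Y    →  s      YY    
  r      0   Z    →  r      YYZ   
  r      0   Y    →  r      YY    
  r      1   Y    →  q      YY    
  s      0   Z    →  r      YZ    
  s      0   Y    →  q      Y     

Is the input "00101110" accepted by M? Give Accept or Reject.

No computation consumes all input and reaches a final state.

Reject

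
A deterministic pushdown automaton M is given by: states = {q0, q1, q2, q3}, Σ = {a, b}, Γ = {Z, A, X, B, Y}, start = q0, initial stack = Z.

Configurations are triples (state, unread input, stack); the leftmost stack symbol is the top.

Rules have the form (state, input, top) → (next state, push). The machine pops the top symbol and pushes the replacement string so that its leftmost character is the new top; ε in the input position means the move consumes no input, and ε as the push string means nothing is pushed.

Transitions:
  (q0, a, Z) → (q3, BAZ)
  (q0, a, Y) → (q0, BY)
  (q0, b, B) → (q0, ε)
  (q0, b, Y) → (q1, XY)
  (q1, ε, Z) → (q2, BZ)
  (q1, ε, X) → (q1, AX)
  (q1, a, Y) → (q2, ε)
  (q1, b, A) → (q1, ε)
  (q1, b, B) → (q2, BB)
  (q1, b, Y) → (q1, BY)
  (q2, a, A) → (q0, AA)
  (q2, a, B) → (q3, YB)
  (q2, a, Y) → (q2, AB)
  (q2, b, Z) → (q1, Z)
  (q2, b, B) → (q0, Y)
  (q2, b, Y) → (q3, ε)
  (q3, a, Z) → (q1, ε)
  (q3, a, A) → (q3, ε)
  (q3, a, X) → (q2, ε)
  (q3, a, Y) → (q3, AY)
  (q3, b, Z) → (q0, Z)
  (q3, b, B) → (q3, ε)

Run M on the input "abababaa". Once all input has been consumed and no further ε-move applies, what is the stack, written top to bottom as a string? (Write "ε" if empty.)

ε

(q0, abababaa, Z)
  read a, top Z: go to q3, push BAZ → (q3, bababaa, BAZ)
  read b, top B: go to q3, push ε → (q3, ababaa, AZ)
  read a, top A: go to q3, push ε → (q3, babaa, Z)
  read b, top Z: go to q0, push Z → (q0, abaa, Z)
  read a, top Z: go to q3, push BAZ → (q3, baa, BAZ)
  read b, top B: go to q3, push ε → (q3, aa, AZ)
  read a, top A: go to q3, push ε → (q3, a, Z)
  read a, top Z: go to q1, push ε → (q1, ε, ε)
All input consumed in state q1 with stack ε.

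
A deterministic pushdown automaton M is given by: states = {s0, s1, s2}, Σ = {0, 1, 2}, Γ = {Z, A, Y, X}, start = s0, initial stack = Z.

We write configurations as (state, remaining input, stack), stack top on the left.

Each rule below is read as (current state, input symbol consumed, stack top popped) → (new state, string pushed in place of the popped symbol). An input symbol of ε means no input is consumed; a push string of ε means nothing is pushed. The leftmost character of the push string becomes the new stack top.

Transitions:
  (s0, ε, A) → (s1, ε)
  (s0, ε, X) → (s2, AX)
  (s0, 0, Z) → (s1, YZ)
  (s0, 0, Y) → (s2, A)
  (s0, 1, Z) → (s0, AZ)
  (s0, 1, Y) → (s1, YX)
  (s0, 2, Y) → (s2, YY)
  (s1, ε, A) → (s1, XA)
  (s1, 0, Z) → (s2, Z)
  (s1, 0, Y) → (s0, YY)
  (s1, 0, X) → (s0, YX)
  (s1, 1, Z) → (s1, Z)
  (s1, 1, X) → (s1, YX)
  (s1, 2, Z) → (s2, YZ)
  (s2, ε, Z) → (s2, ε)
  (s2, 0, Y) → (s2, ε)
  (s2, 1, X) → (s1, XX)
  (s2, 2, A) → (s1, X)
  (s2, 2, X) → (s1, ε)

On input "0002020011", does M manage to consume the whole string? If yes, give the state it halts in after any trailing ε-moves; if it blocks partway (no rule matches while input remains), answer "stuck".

s1

(s0, 0002020011, Z)
  read 0, top Z: go to s1, push YZ → (s1, 002020011, YZ)
  read 0, top Y: go to s0, push YY → (s0, 02020011, YYZ)
  read 0, top Y: go to s2, push A → (s2, 2020011, AYZ)
  read 2, top A: go to s1, push X → (s1, 020011, XYZ)
  read 0, top X: go to s0, push YX → (s0, 20011, YXYZ)
  read 2, top Y: go to s2, push YY → (s2, 0011, YYXYZ)
  read 0, top Y: go to s2, push ε → (s2, 011, YXYZ)
  read 0, top Y: go to s2, push ε → (s2, 11, XYZ)
  read 1, top X: go to s1, push XX → (s1, 1, XXYZ)
  read 1, top X: go to s1, push YX → (s1, ε, YXXYZ)
All input consumed; M is in state s1.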